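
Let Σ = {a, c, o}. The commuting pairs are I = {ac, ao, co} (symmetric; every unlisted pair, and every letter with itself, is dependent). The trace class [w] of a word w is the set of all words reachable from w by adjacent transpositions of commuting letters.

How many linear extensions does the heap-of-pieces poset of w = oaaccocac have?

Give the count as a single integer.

drop 0:o onto floor
drop 1:a onto floor
drop 2:a onto {1:a}
drop 3:c onto floor
drop 4:c onto {3:c}
drop 5:o onto {0:o}
drop 6:c onto {4:c}
drop 7:a onto {2:a}
drop 8:c onto {6:c}
ground layer = {0:o, 1:a, 3:c}
drop-orders for the pieces not yet dropped (sum over which currently-grounded one goes next):
  1 to go: {5} 1  {7} 1  {8} 1
  2 to go: {0,5} 1  {2,7} 1  {5,7} 2  {5,8} 2  {6,8} 1  {7,8} 2
  3 to go: {0,5,7} 3  {0,5,8} 3  {1,2,7} 1  {2,5,7} 3  {2,7,8} 3  {4,6,8} 1  {5,6,8} 3  {5,7,8} 6  {6,7,8} 3
  4 to go: {0,2,5,7} 6  {0,5,6,8} 6  {0,5,7,8} 12  {1,2,5,7} 4  {1,2,7,8} 4  {2,5,7,8} 12  {2,6,7,8} 6  {3,4,6,8} 1  {4,5,6,8} 4  {4,6,7,8} 4  {5,6,7,8} 12
  5 to go: {0,1,2,5,7} 10  {0,2,5,7,8} 30  {0,4,5,6,8} 10  {0,5,6,7,8} 30  {1,2,5,7,8} 20  {1,2,6,7,8} 10  {2,4,6,7,8} 10  {2,5,6,7,8} 30  {3,4,5,6,8} 5  {3,4,6,7,8} 5  {4,5,6,7,8} 20
  6 to go: {0,1,2,5,7,8} 60  {0,2,5,6,7,8} 90  {0,3,4,5,6,8} 15  {0,4,5,6,7,8} 60  {1,2,4,6,7,8} 20  {1,2,5,6,7,8} 60  {2,3,4,6,7,8} 15  {2,4,5,6,7,8} 60  {3,4,5,6,7,8} 30
  7 to go: {0,1,2,5,6,7,8} 210  {0,2,4,5,6,7,8} 210  {0,3,4,5,6,7,8} 105  {1,2,3,4,6,7,8} 35  {1,2,4,5,6,7,8} 140  {2,3,4,5,6,7,8} 105
  if 0:o drops first: 280 orders
  if 1:a drops first: 420 orders
  if 3:c drops first: 560 orders
heap linearizations: 1260

1260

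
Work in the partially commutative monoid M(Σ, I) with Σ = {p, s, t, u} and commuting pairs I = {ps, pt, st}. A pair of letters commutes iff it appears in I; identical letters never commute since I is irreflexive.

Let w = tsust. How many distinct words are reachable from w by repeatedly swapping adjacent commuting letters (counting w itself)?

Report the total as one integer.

0(t) covers ∅
1(s) covers ∅
2(u) covers 0:t, 1:s
3(s) covers 2:u
4(t) covers 2:u
floor of heap: 0:t, 1:s
completions by unplaced set U, small U first (add the entries for U minus each lowest piece of U):
  |U|=1: {3}:1  {4}:1
  |U|=2: {3,4}:2
  |U|=3: {2,3,4}:2
  start at 0(t): 2
  start at 1(s): 2
sum over floor = 4

4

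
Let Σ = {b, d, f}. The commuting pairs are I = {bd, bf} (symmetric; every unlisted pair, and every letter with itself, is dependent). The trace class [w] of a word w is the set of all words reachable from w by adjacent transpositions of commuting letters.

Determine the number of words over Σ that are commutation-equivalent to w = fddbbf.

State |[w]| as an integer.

15

piece 0:f — minimal
piece 1:d rests on {0:f}
piece 2:d rests on {1:d}
piece 3:b — minimal
piece 4:b rests on {3:b}
piece 5:f rests on {2:d}
minimal pieces: {0:f, 3:b}
ways to finish when only these pieces remain (= sum over removing one remaining piece with nothing left below it):
  1 left: {4}→1  {5}→1
  2 left: {2,5}→1  {3,4}→1  {4,5}→2
  3 left: {1,2,5}→1  {2,4,5}→3  {3,4,5}→3
  4 left: {0,1,2,5}→1  {1,2,4,5}→4  {2,3,4,5}→6
  placing 0:f first → 10 extensions
  placing 3:b first → 5 extensions
total linear extensions = 15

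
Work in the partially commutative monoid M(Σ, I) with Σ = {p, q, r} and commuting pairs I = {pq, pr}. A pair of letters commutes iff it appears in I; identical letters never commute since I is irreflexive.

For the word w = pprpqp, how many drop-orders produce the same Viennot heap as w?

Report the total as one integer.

#0=p has no predecessor
#1=p depends on [0:p]
#2=r has no predecessor
#3=p depends on [1:p]
#4=q depends on [2:r]
#5=p depends on [3:p]
sources: [0:p, 2:r]
N(rest) = Σ N(rest − s) over sources s of rest; N(one piece) = 1:
  size 1 → [4]=1  [5]=1
  size 2 → [2,4]=1  [3,5]=1  [4,5]=2
  size 3 → [1,3,5]=1  [2,4,5]=3  [3,4,5]=3
  size 4 → [0,1,3,5]=1  [1,3,4,5]=4  [2,3,4,5]=6
  first=0(p) contributes 10
  first=2(r) contributes 5
|[w]| = 15

15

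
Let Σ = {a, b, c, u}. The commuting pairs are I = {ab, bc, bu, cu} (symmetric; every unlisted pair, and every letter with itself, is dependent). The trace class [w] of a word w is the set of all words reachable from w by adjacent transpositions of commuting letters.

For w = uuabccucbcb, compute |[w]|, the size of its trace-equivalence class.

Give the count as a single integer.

#0=u has no predecessor
#1=u depends on [0:u]
#2=a depends on [1:u]
#3=b has no predecessor
#4=c depends on [2:a]
#5=c depends on [4:c]
#6=u depends on [2:a]
#7=c depends on [5:c]
#8=b depends on [3:b]
#9=c depends on [7:c]
#10=b depends on [8:b]
sources: [0:u, 3:b]
N(rest) = Σ N(rest − s) over sources s of rest; N(one piece) = 1:
  size 1 → [6]=1  [9]=1  [10]=1
  size 2 → [6,9]=2  [6,10]=2  [7,9]=1  [8,10]=1  [9,10]=2
  size 3 → [3,8,10]=1  [5,7,9]=1  [6,7,9]=3  [6,8,10]=3  [6,9,10]=6  [7,9,10]=3  [8,9,10]=3
  size 4 → [3,6,8,10]=4  [3,8,9,10]=4  [4,5,7,9]=1  [5,6,7,9]=4  [5,7,9,10]=4  [6,7,9,10]=12  [6,8,9,10]=12  [7,8,9,10]=6
  size 5 → [3,6,8,9,10]=20  [3,7,8,9,10]=10  [4,5,6,7,9]=5  [4,5,7,9,10]=5  [5,6,7,9,10]=20  [5,7,8,9,10]=10  [6,7,8,9,10]=30
  size 6 → [2,4,5,6,7,9]=5  [3,5,7,8,9,10]=20  [3,6,7,8,9,10]=60  [4,5,6,7,9,10]=30  [4,5,7,8,9,10]=15  [5,6,7,8,9,10]=60
  size 7 → [1,2,4,5,6,7,9]=5  [2,4,5,6,7,9,10]=35  [3,4,5,7,8,9,10]=35  [3,5,6,7,8,9,10]=140  [4,5,6,7,8,9,10]=105
  size 8 → [0,1,2,4,5,6,7,9]=5  [1,2,4,5,6,7,9,10]=40  [2,4,5,6,7,8,9,10]=140  [3,4,5,6,7,8,9,10]=280
  size 9 → [0,1,2,4,5,6,7,9,10]=45  [1,2,4,5,6,7,8,9,10]=180  [2,3,4,5,6,7,8,9,10]=420
  first=0(u) contributes 600
  first=3(b) contributes 225
|[w]| = 825

825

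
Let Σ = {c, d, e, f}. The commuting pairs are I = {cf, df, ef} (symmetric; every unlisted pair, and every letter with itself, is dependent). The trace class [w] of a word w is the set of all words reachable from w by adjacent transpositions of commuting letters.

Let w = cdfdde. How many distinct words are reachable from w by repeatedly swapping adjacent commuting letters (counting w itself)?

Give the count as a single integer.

6

piece 0:c — minimal
piece 1:d rests on {0:c}
piece 2:f — minimal
piece 3:d rests on {1:d}
piece 4:d rests on {3:d}
piece 5:e rests on {4:d}
minimal pieces: {0:c, 2:f}
ways to finish when only these pieces remain (= sum over removing one remaining piece with nothing left below it):
  1 left: {2}→1  {5}→1
  2 left: {2,5}→2  {4,5}→1
  3 left: {2,4,5}→3  {3,4,5}→1
  4 left: {1,3,4,5}→1  {2,3,4,5}→4
  placing 0:c first → 5 extensions
  placing 2:f first → 1 extensions
total linear extensions = 6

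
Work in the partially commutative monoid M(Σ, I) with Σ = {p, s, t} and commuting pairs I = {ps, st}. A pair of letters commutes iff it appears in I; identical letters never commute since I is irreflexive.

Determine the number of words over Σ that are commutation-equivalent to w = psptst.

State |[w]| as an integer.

drop 0:p onto floor
drop 1:s onto floor
drop 2:p onto {0:p}
drop 3:t onto {2:p}
drop 4:s onto {1:s}
drop 5:t onto {3:t}
ground layer = {0:p, 1:s}
drop-orders for the pieces not yet dropped (sum over which currently-grounded one goes next):
  1 to go: {4} 1  {5} 1
  2 to go: {1,4} 1  {3,5} 1  {4,5} 2
  3 to go: {1,4,5} 3  {2,3,5} 1  {3,4,5} 3
  4 to go: {0,2,3,5} 1  {1,3,4,5} 6  {2,3,4,5} 4
  if 0:p drops first: 10 orders
  if 1:s drops first: 5 orders
heap linearizations: 15

15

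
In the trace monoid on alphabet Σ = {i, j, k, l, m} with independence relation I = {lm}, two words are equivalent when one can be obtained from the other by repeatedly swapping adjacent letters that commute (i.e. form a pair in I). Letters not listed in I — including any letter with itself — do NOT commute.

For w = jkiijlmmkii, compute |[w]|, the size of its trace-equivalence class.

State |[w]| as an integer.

#0=j has no predecessor
#1=k depends on [0:j]
#2=i depends on [1:k]
#3=i depends on [2:i]
#4=j depends on [3:i]
#5=l depends on [4:j]
#6=m depends on [4:j]
#7=m depends on [6:m]
#8=k depends on [5:l, 7:m]
#9=i depends on [8:k]
#10=i depends on [9:i]
sources: [0:j]
N(rest) = Σ N(rest − s) over sources s of rest; N(one piece) = 1:
  size 1 → [10]=1
  size 2 → [9,10]=1
  size 3 → [8,9,10]=1
  size 4 → [5,8,9,10]=1  [7,8,9,10]=1
  size 5 → [5,7,8,9,10]=2  [6,7,8,9,10]=1
  size 6 → [5,6,7,8,9,10]=3
  size 7 → [4,5,6,7,8,9,10]=3
  size 8 → [3,4,5,6,7,8,9,10]=3
  size 9 → [2,3,4,5,6,7,8,9,10]=3
  first=0(j) contributes 3

3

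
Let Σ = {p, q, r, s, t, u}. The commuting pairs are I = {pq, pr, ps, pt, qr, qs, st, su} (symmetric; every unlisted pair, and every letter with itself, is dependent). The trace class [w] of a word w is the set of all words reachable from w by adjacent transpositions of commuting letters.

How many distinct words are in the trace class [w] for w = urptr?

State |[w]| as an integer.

4

piece 0:u — minimal
piece 1:r rests on {0:u}
piece 2:p rests on {0:u}
piece 3:t rests on {1:r}
piece 4:r rests on {3:t}
minimal pieces: {0:u}
ways to finish when only these pieces remain (= sum over removing one remaining piece with nothing left below it):
  1 left: {2}→1  {4}→1
  2 left: {2,4}→2  {3,4}→1
  3 left: {1,3,4}→1  {2,3,4}→3
  placing 0:u first → 4 extensions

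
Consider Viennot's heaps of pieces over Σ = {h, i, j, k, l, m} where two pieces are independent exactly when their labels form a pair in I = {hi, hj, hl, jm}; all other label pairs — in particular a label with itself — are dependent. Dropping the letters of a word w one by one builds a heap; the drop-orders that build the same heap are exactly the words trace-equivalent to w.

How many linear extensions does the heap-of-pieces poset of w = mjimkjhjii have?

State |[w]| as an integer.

0(m) covers ∅
1(j) covers ∅
2(i) covers 0:m, 1:j
3(m) covers 2:i
4(k) covers 3:m
5(j) covers 4:k
6(h) covers 4:k
7(j) covers 5:j
8(i) covers 7:j
9(i) covers 8:i
floor of heap: 0:m, 1:j
completions by unplaced set U, small U first (add the entries for U minus each lowest piece of U):
  |U|=1: {6}:1  {9}:1
  |U|=2: {6,9}:2  {8,9}:1
  |U|=3: {6,8,9}:3  {7,8,9}:1
  |U|=4: {5,7,8,9}:1  {6,7,8,9}:4
  |U|=5: {5,6,7,8,9}:5
  |U|=6: {4,5,6,7,8,9}:5
  |U|=7: {3,4,5,6,7,8,9}:5
  |U|=8: {2,3,4,5,6,7,8,9}:5
  start at 0(m): 5
  start at 1(j): 5
sum over floor = 10

10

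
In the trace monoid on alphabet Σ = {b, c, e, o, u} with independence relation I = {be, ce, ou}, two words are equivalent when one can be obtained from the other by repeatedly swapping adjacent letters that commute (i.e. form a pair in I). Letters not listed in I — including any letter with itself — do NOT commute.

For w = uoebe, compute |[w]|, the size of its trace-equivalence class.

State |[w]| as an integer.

6

piece 0:u — minimal
piece 1:o — minimal
piece 2:e rests on {0:u, 1:o}
piece 3:b rests on {0:u, 1:o}
piece 4:e rests on {2:e}
minimal pieces: {0:u, 1:o}
ways to finish when only these pieces remain (= sum over removing one remaining piece with nothing left below it):
  1 left: {3}→1  {4}→1
  2 left: {2,4}→1  {3,4}→2
  3 left: {2,3,4}→3
  placing 0:u first → 3 extensions
  placing 1:o first → 3 extensions
total linear extensions = 6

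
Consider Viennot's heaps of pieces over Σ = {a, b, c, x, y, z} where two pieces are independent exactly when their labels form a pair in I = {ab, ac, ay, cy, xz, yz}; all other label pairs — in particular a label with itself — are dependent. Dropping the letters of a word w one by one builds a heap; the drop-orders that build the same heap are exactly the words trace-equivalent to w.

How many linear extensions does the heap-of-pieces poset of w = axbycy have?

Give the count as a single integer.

3

#0=a has no predecessor
#1=x depends on [0:a]
#2=b depends on [1:x]
#3=y depends on [2:b]
#4=c depends on [2:b]
#5=y depends on [3:y]
sources: [0:a]
N(rest) = Σ N(rest − s) over sources s of rest; N(one piece) = 1:
  size 1 → [4]=1  [5]=1
  size 2 → [3,5]=1  [4,5]=2
  size 3 → [3,4,5]=3
  size 4 → [2,3,4,5]=3
  first=0(a) contributes 3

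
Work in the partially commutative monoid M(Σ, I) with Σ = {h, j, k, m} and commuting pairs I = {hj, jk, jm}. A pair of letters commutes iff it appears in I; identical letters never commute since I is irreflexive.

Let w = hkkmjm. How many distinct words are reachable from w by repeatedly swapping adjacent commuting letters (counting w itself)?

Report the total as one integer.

drop 0:h onto floor
drop 1:k onto {0:h}
drop 2:k onto {1:k}
drop 3:m onto {2:k}
drop 4:j onto floor
drop 5:m onto {3:m}
ground layer = {0:h, 4:j}
drop-orders for the pieces not yet dropped (sum over which currently-grounded one goes next):
  1 to go: {4} 1  {5} 1
  2 to go: {3,5} 1  {4,5} 2
  3 to go: {2,3,5} 1  {3,4,5} 3
  4 to go: {1,2,3,5} 1  {2,3,4,5} 4
  if 0:h drops first: 5 orders
  if 4:j drops first: 1 orders
heap linearizations: 6

6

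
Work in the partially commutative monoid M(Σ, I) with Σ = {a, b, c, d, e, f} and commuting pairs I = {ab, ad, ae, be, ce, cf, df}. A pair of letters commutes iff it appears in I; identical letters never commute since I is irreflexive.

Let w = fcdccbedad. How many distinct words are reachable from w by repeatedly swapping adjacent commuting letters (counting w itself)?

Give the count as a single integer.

78

drop 0:f onto floor
drop 1:c onto floor
drop 2:d onto {1:c}
drop 3:c onto {2:d}
drop 4:c onto {3:c}
drop 5:b onto {0:f, 4:c}
drop 6:e onto {0:f, 2:d}
drop 7:d onto {5:b, 6:e}
drop 8:a onto {0:f, 4:c}
drop 9:d onto {7:d}
ground layer = {0:f, 1:c}
drop-orders for the pieces not yet dropped (sum over which currently-grounded one goes next):
  1 to go: {8} 1  {9} 1
  2 to go: {7,9} 1  {8,9} 2
  3 to go: {5,7,9} 1  {6,7,9} 1  {7,8,9} 3
  4 to go: {5,6,7,9} 2  {5,7,8,9} 4  {6,7,8,9} 4
  5 to go: {4,5,7,8,9} 4  {5,6,7,8,9} 10
  6 to go: {0,5,6,7,8,9} 10  {3,4,5,7,8,9} 4  {4,5,6,7,8,9} 14
  7 to go: {0,4,5,6,7,8,9} 24  {3,4,5,6,7,8,9} 18
  8 to go: {0,3,4,5,6,7,8,9} 42  {2,3,4,5,6,7,8,9} 18
  if 0:f drops first: 18 orders
  if 1:c drops first: 60 orders
heap linearizations: 78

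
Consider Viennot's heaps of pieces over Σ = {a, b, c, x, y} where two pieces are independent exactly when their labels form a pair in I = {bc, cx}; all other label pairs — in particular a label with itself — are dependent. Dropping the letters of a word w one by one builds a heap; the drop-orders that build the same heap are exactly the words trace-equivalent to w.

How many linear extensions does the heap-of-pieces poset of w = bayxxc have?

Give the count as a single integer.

piece 0:b — minimal
piece 1:a rests on {0:b}
piece 2:y rests on {1:a}
piece 3:x rests on {2:y}
piece 4:x rests on {3:x}
piece 5:c rests on {2:y}
minimal pieces: {0:b}
ways to finish when only these pieces remain (= sum over removing one remaining piece with nothing left below it):
  1 left: {4}→1  {5}→1
  2 left: {3,4}→1  {4,5}→2
  3 left: {3,4,5}→3
  4 left: {2,3,4,5}→3
  placing 0:b first → 3 extensions

3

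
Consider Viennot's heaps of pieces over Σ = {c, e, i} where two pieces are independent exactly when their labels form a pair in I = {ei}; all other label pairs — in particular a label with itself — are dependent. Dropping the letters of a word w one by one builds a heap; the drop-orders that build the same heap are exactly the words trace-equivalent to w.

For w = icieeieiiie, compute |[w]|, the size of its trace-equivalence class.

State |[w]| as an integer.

126

0(i) covers ∅
1(c) covers 0:i
2(i) covers 1:c
3(e) covers 1:c
4(e) covers 3:e
5(i) covers 2:i
6(e) covers 4:e
7(i) covers 5:i
8(i) covers 7:i
9(i) covers 8:i
10(e) covers 6:e
floor of heap: 0:i
completions by unplaced set U, small U first (add the entries for U minus each lowest piece of U):
  |U|=1: {9}:1  {10}:1
  |U|=2: {6,10}:1  {8,9}:1  {9,10}:2
  |U|=3: {4,6,10}:1  {6,9,10}:3  {7,8,9}:1  {8,9,10}:3
  |U|=4: {3,4,6,10}:1  {4,6,9,10}:4  {5,7,8,9}:1  {6,8,9,10}:6  {7,8,9,10}:4
  |U|=5: {2,5,7,8,9}:1  {3,4,6,9,10}:5  {4,6,8,9,10}:10  {5,7,8,9,10}:5  {6,7,8,9,10}:10
  |U|=6: {2,5,7,8,9,10}:6  {3,4,6,8,9,10}:15  {4,6,7,8,9,10}:20  {5,6,7,8,9,10}:15
  |U|=7: {2,5,6,7,8,9,10}:21  {3,4,6,7,8,9,10}:35  {4,5,6,7,8,9,10}:35
  |U|=8: {2,4,5,6,7,8,9,10}:56  {3,4,5,6,7,8,9,10}:70
  |U|=9: {2,3,4,5,6,7,8,9,10}:126
  start at 0(i): 126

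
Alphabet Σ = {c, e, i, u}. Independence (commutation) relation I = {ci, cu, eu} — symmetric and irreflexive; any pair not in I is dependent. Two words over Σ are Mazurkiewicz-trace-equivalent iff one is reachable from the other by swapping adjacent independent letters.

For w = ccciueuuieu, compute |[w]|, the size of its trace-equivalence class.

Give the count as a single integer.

#0=c has no predecessor
#1=c depends on [0:c]
#2=c depends on [1:c]
#3=i has no predecessor
#4=u depends on [3:i]
#5=e depends on [2:c, 3:i]
#6=u depends on [4:u]
#7=u depends on [6:u]
#8=i depends on [5:e, 7:u]
#9=e depends on [8:i]
#10=u depends on [8:i]
sources: [0:c, 3:i]
N(rest) = Σ N(rest − s) over sources s of rest; N(one piece) = 1:
  size 1 → [9]=1  [10]=1
  size 2 → [9,10]=2
  size 3 → [8,9,10]=2
  size 4 → [5,8,9,10]=2  [7,8,9,10]=2
  size 5 → [2,5,8,9,10]=2  [5,7,8,9,10]=4  [6,7,8,9,10]=2
  size 6 → [1,2,5,8,9,10]=2  [2,5,7,8,9,10]=6  [4,6,7,8,9,10]=2  [5,6,7,8,9,10]=6
  size 7 → [0,1,2,5,8,9,10]=2  [1,2,5,7,8,9,10]=8  [2,5,6,7,8,9,10]=12  [4,5,6,7,8,9,10]=8
  size 8 → [0,1,2,5,7,8,9,10]=10  [1,2,5,6,7,8,9,10]=20  [2,4,5,6,7,8,9,10]=20  [3,4,5,6,7,8,9,10]=8
  size 9 → [0,1,2,5,6,7,8,9,10]=30  [1,2,4,5,6,7,8,9,10]=40  [2,3,4,5,6,7,8,9,10]=28
  first=0(c) contributes 68
  first=3(i) contributes 70
|[w]| = 138

138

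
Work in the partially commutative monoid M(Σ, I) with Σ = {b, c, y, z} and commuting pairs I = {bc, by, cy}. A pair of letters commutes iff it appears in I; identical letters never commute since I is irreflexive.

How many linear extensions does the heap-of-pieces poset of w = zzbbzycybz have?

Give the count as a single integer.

0(z) covers ∅
1(z) covers 0:z
2(b) covers 1:z
3(b) covers 2:b
4(z) covers 3:b
5(y) covers 4:z
6(c) covers 4:z
7(y) covers 5:y
8(b) covers 4:z
9(z) covers 6:c, 7:y, 8:b
floor of heap: 0:z
completions by unplaced set U, small U first (add the entries for U minus each lowest piece of U):
  |U|=1: {9}:1
  |U|=2: {6,9}:1  {7,9}:1  {8,9}:1
  |U|=3: {5,7,9}:1  {6,7,9}:2  {6,8,9}:2  {7,8,9}:2
  |U|=4: {5,6,7,9}:3  {5,7,8,9}:3  {6,7,8,9}:6
  |U|=5: {5,6,7,8,9}:12
  |U|=6: {4,5,6,7,8,9}:12
  |U|=7: {3,4,5,6,7,8,9}:12
  |U|=8: {2,3,4,5,6,7,8,9}:12
  start at 0(z): 12

12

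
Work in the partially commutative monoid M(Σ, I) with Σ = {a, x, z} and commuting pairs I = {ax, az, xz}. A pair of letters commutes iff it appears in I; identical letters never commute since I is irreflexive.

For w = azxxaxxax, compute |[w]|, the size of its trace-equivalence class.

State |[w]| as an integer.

piece 0:a — minimal
piece 1:z — minimal
piece 2:x — minimal
piece 3:x rests on {2:x}
piece 4:a rests on {0:a}
piece 5:x rests on {3:x}
piece 6:x rests on {5:x}
piece 7:a rests on {4:a}
piece 8:x rests on {6:x}
minimal pieces: {0:a, 1:z, 2:x}
ways to finish when only these pieces remain (= sum over removing one remaining piece with nothing left below it):
  1 left: {1}→1  {7}→1  {8}→1
  2 left: {1,7}→2  {1,8}→2  {4,7}→1  {6,8}→1  {7,8}→2
  3 left: {0,4,7}→1  {1,4,7}→3  {1,6,8}→3  {1,7,8}→6  {4,7,8}→3  {5,6,8}→1  {6,7,8}→3
  4 left: {0,1,4,7}→4  {0,4,7,8}→4  {1,4,7,8}→12  {1,5,6,8}→4  {1,6,7,8}→12  {3,5,6,8}→1  {4,6,7,8}→6  {5,6,7,8}→4
  5 left: {0,1,4,7,8}→20  {0,4,6,7,8}→10  {1,3,5,6,8}→5  {1,4,6,7,8}→30  {1,5,6,7,8}→20  {2,3,5,6,8}→1  {3,5,6,7,8}→5  {4,5,6,7,8}→10
  6 left: {0,1,4,6,7,8}→60  {0,4,5,6,7,8}→20  {1,2,3,5,6,8}→6  {1,3,5,6,7,8}→30  {1,4,5,6,7,8}→60  {2,3,5,6,7,8}→6  {3,4,5,6,7,8}→15
  7 left: {0,1,4,5,6,7,8}→140  {0,3,4,5,6,7,8}→35  {1,2,3,5,6,7,8}→42  {1,3,4,5,6,7,8}→105  {2,3,4,5,6,7,8}→21
  placing 0:a first → 168 extensions
  placing 1:z first → 56 extensions
  placing 2:x first → 280 extensions
total linear extensions = 504

504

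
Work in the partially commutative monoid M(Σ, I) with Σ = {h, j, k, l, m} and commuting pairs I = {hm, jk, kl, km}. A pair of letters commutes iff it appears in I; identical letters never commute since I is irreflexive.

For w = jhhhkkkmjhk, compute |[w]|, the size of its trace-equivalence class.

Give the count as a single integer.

0(j) covers ∅
1(h) covers 0:j
2(h) covers 1:h
3(h) covers 2:h
4(k) covers 3:h
5(k) covers 4:k
6(k) covers 5:k
7(m) covers 0:j
8(j) covers 3:h, 7:m
9(h) covers 6:k, 8:j
10(k) covers 9:h
floor of heap: 0:j
completions by unplaced set U, small U first (add the entries for U minus each lowest piece of U):
  |U|=1: {10}:1
  |U|=2: {9,10}:1
  |U|=3: {6,9,10}:1  {8,9,10}:1
  |U|=4: {5,6,9,10}:1  {6,8,9,10}:2  {7,8,9,10}:1
  |U|=5: {4,5,6,9,10}:1  {5,6,8,9,10}:3  {6,7,8,9,10}:3
  |U|=6: {4,5,6,8,9,10}:4  {5,6,7,8,9,10}:6
  |U|=7: {3,4,5,6,8,9,10}:4  {4,5,6,7,8,9,10}:10
  |U|=8: {2,3,4,5,6,8,9,10}:4  {3,4,5,6,7,8,9,10}:14
  |U|=9: {1,2,3,4,5,6,8,9,10}:4  {2,3,4,5,6,7,8,9,10}:18
  start at 0(j): 22

22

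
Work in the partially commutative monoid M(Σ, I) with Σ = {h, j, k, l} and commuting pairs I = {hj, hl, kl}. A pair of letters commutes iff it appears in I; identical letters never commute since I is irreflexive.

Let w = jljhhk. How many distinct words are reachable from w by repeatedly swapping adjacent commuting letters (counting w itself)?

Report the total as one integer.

10

#0=j has no predecessor
#1=l depends on [0:j]
#2=j depends on [1:l]
#3=h has no predecessor
#4=h depends on [3:h]
#5=k depends on [2:j, 4:h]
sources: [0:j, 3:h]
N(rest) = Σ N(rest − s) over sources s of rest; N(one piece) = 1:
  size 1 → [5]=1
  size 2 → [2,5]=1  [4,5]=1
  size 3 → [1,2,5]=1  [2,4,5]=2  [3,4,5]=1
  size 4 → [0,1,2,5]=1  [1,2,4,5]=3  [2,3,4,5]=3
  first=0(j) contributes 6
  first=3(h) contributes 4
|[w]| = 10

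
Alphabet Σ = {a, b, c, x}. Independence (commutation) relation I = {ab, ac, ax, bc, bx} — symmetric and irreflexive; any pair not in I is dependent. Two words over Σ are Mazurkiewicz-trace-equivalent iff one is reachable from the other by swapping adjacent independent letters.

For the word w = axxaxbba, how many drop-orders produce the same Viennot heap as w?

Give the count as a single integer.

0(a) covers ∅
1(x) covers ∅
2(x) covers 1:x
3(a) covers 0:a
4(x) covers 2:x
5(b) covers ∅
6(b) covers 5:b
7(a) covers 3:a
floor of heap: 0:a, 1:x, 5:b
completions by unplaced set U, small U first (add the entries for U minus each lowest piece of U):
  |U|=1: {4}:1  {6}:1  {7}:1
  |U|=2: {2,4}:1  {3,7}:1  {4,6}:2  {4,7}:2  {5,6}:1  {6,7}:2
  |U|=3: {0,3,7}:1  {1,2,4}:1  {2,4,6}:3  {2,4,7}:3  {3,4,7}:3  {3,6,7}:3  {4,5,6}:3  {4,6,7}:6  {5,6,7}:3
  |U|=4: {0,3,4,7}:4  {0,3,6,7}:4  {1,2,4,6}:4  {1,2,4,7}:4  {2,3,4,7}:6  {2,4,5,6}:6  {2,4,6,7}:12  {3,4,6,7}:12  {3,5,6,7}:6  {4,5,6,7}:12
  |U|=5: {0,2,3,4,7}:10  {0,3,4,6,7}:20  {0,3,5,6,7}:10  {1,2,3,4,7}:10  {1,2,4,5,6}:10  {1,2,4,6,7}:20  {2,3,4,6,7}:30  {2,4,5,6,7}:30  {3,4,5,6,7}:30
  |U|=6: {0,1,2,3,4,7}:20  {0,2,3,4,6,7}:60  {0,3,4,5,6,7}:60  {1,2,3,4,6,7}:60  {1,2,4,5,6,7}:60  {2,3,4,5,6,7}:90
  start at 0(a): 210
  start at 1(x): 210
  start at 5(b): 140
sum over floor = 560

560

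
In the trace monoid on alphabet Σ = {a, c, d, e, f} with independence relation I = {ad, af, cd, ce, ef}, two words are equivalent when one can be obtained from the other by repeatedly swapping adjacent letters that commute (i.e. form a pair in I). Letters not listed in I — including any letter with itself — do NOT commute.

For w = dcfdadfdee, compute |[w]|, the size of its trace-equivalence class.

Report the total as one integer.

13

#0=d has no predecessor
#1=c has no predecessor
#2=f depends on [0:d, 1:c]
#3=d depends on [2:f]
#4=a depends on [1:c]
#5=d depends on [3:d]
#6=f depends on [5:d]
#7=d depends on [6:f]
#8=e depends on [4:a, 7:d]
#9=e depends on [8:e]
sources: [0:d, 1:c]
N(rest) = Σ N(rest − s) over sources s of rest; N(one piece) = 1:
  size 1 → [9]=1
  size 2 → [8,9]=1
  size 3 → [4,8,9]=1  [7,8,9]=1
  size 4 → [4,7,8,9]=2  [6,7,8,9]=1
  size 5 → [4,6,7,8,9]=3  [5,6,7,8,9]=1
  size 6 → [3,5,6,7,8,9]=1  [4,5,6,7,8,9]=4
  size 7 → [2,3,5,6,7,8,9]=1  [3,4,5,6,7,8,9]=5
  size 8 → [0,2,3,5,6,7,8,9]=1  [2,3,4,5,6,7,8,9]=6
  first=0(d) contributes 6
  first=1(c) contributes 7
|[w]| = 13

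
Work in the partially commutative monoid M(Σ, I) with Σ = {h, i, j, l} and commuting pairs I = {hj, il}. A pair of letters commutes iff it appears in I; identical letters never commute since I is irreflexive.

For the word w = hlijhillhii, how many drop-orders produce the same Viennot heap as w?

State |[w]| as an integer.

12

drop 0:h onto floor
drop 1:l onto {0:h}
drop 2:i onto {0:h}
drop 3:j onto {1:l, 2:i}
drop 4:h onto {1:l, 2:i}
drop 5:i onto {3:j, 4:h}
drop 6:l onto {3:j, 4:h}
drop 7:l onto {6:l}
drop 8:h onto {5:i, 7:l}
drop 9:i onto {8:h}
drop 10:i onto {9:i}
ground layer = {0:h}
drop-orders for the pieces not yet dropped (sum over which currently-grounded one goes next):
  1 to go: {10} 1
  2 to go: {9,10} 1
  3 to go: {8,9,10} 1
  4 to go: {5,8,9,10} 1  {7,8,9,10} 1
  5 to go: {5,7,8,9,10} 2  {6,7,8,9,10} 1
  6 to go: {5,6,7,8,9,10} 3
  7 to go: {3,5,6,7,8,9,10} 3  {4,5,6,7,8,9,10} 3
  8 to go: {3,4,5,6,7,8,9,10} 6
  9 to go: {1,3,4,5,6,7,8,9,10} 6  {2,3,4,5,6,7,8,9,10} 6
  if 0:h drops first: 12 orders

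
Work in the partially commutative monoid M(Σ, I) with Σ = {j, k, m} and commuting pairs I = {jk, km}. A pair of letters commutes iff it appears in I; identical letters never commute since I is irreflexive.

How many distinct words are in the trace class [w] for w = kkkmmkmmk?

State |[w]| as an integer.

126

piece 0:k — minimal
piece 1:k rests on {0:k}
piece 2:k rests on {1:k}
piece 3:m — minimal
piece 4:m rests on {3:m}
piece 5:k rests on {2:k}
piece 6:m rests on {4:m}
piece 7:m rests on {6:m}
piece 8:k rests on {5:k}
minimal pieces: {0:k, 3:m}
ways to finish when only these pieces remain (= sum over removing one remaining piece with nothing left below it):
  1 left: {7}→1  {8}→1
  2 left: {5,8}→1  {6,7}→1  {7,8}→2
  3 left: {2,5,8}→1  {4,6,7}→1  {5,7,8}→3  {6,7,8}→3
  4 left: {1,2,5,8}→1  {2,5,7,8}→4  {3,4,6,7}→1  {4,6,7,8}→4  {5,6,7,8}→6
  5 left: {0,1,2,5,8}→1  {1,2,5,7,8}→5  {2,5,6,7,8}→10  {3,4,6,7,8}→5  {4,5,6,7,8}→10
  6 left: {0,1,2,5,7,8}→6  {1,2,5,6,7,8}→15  {2,4,5,6,7,8}→20  {3,4,5,6,7,8}→15
  7 left: {0,1,2,5,6,7,8}→21  {1,2,4,5,6,7,8}→35  {2,3,4,5,6,7,8}→35
  placing 0:k first → 70 extensions
  placing 3:m first → 56 extensions
total linear extensions = 126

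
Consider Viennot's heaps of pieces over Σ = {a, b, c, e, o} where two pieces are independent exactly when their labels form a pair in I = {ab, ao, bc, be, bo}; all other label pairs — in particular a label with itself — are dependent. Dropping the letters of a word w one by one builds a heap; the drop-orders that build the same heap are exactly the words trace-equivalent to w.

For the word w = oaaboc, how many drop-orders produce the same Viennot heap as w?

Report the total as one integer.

36

0(o) covers ∅
1(a) covers ∅
2(a) covers 1:a
3(b) covers ∅
4(o) covers 0:o
5(c) covers 2:a, 4:o
floor of heap: 0:o, 1:a, 3:b
completions by unplaced set U, small U first (add the entries for U minus each lowest piece of U):
  |U|=1: {3}:1  {5}:1
  |U|=2: {2,5}:1  {3,5}:2  {4,5}:1
  |U|=3: {0,4,5}:1  {1,2,5}:1  {2,3,5}:3  {2,4,5}:2  {3,4,5}:3
  |U|=4: {0,2,4,5}:3  {0,3,4,5}:4  {1,2,3,5}:4  {1,2,4,5}:3  {2,3,4,5}:8
  start at 0(o): 15
  start at 1(a): 15
  start at 3(b): 6
sum over floor = 36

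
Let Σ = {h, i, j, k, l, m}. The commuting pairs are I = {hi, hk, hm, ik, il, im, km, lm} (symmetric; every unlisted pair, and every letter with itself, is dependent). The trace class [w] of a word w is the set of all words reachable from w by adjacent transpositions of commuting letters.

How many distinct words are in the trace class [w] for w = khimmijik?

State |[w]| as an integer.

360

0(k) covers ∅
1(h) covers ∅
2(i) covers ∅
3(m) covers ∅
4(m) covers 3:m
5(i) covers 2:i
6(j) covers 0:k, 1:h, 4:m, 5:i
7(i) covers 6:j
8(k) covers 6:j
floor of heap: 0:k, 1:h, 2:i, 3:m
completions by unplaced set U, small U first (add the entries for U minus each lowest piece of U):
  |U|=1: {7}:1  {8}:1
  |U|=2: {7,8}:2
  |U|=3: {6,7,8}:2
  |U|=4: {0,6,7,8}:2  {1,6,7,8}:2  {4,6,7,8}:2  {5,6,7,8}:2
  |U|=5: {0,1,6,7,8}:4  {0,4,6,7,8}:4  {0,5,6,7,8}:4  {1,4,6,7,8}:4  {1,5,6,7,8}:4  {2,5,6,7,8}:2  {3,4,6,7,8}:2  {4,5,6,7,8}:4
  |U|=6: {0,1,4,6,7,8}:12  {0,1,5,6,7,8}:12  {0,2,5,6,7,8}:6  {0,3,4,6,7,8}:6  {0,4,5,6,7,8}:12  {1,2,5,6,7,8}:6  {1,3,4,6,7,8}:6  {1,4,5,6,7,8}:12  {2,4,5,6,7,8}:6  {3,4,5,6,7,8}:6
  |U|=7: {0,1,2,5,6,7,8}:24  {0,1,3,4,6,7,8}:24  {0,1,4,5,6,7,8}:48  {0,2,4,5,6,7,8}:24  {0,3,4,5,6,7,8}:24  {1,2,4,5,6,7,8}:24  {1,3,4,5,6,7,8}:24  {2,3,4,5,6,7,8}:12
  start at 0(k): 60
  start at 1(h): 60
  start at 2(i): 120
  start at 3(m): 120
sum over floor = 360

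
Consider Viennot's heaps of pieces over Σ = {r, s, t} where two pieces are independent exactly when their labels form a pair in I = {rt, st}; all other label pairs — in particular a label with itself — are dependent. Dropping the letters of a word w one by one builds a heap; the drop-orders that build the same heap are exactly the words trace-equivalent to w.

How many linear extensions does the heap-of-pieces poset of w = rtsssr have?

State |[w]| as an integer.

6

#0=r has no predecessor
#1=t has no predecessor
#2=s depends on [0:r]
#3=s depends on [2:s]
#4=s depends on [3:s]
#5=r depends on [4:s]
sources: [0:r, 1:t]
N(rest) = Σ N(rest − s) over sources s of rest; N(one piece) = 1:
  size 1 → [1]=1  [5]=1
  size 2 → [1,5]=2  [4,5]=1
  size 3 → [1,4,5]=3  [3,4,5]=1
  size 4 → [1,3,4,5]=4  [2,3,4,5]=1
  first=0(r) contributes 5
  first=1(t) contributes 1
|[w]| = 6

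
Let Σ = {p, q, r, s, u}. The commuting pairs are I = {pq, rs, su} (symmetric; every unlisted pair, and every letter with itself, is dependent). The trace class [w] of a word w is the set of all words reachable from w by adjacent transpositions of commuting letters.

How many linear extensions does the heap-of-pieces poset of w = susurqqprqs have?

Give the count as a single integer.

drop 0:s onto floor
drop 1:u onto floor
drop 2:s onto {0:s}
drop 3:u onto {1:u}
drop 4:r onto {3:u}
drop 5:q onto {2:s, 4:r}
drop 6:q onto {5:q}
drop 7:p onto {2:s, 4:r}
drop 8:r onto {6:q, 7:p}
drop 9:q onto {8:r}
drop 10:s onto {9:q}
ground layer = {0:s, 1:u}
drop-orders for the pieces not yet dropped (sum over which currently-grounded one goes next):
  1 to go: {10} 1
  2 to go: {9,10} 1
  3 to go: {8,9,10} 1
  4 to go: {6,8,9,10} 1  {7,8,9,10} 1
  5 to go: {5,6,8,9,10} 1  {6,7,8,9,10} 2
  6 to go: {5,6,7,8,9,10} 3
  7 to go: {2,5,6,7,8,9,10} 3  {4,5,6,7,8,9,10} 3
  8 to go: {0,2,5,6,7,8,9,10} 3  {2,4,5,6,7,8,9,10} 6  {3,4,5,6,7,8,9,10} 3
  9 to go: {0,2,4,5,6,7,8,9,10} 9  {1,3,4,5,6,7,8,9,10} 3  {2,3,4,5,6,7,8,9,10} 9
  if 0:s drops first: 12 orders
  if 1:u drops first: 18 orders
heap linearizations: 30

30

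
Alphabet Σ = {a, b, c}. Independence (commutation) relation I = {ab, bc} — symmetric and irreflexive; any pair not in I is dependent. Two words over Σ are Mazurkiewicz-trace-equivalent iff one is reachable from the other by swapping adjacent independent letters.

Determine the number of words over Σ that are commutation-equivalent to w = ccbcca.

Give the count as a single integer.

#0=c has no predecessor
#1=c depends on [0:c]
#2=b has no predecessor
#3=c depends on [1:c]
#4=c depends on [3:c]
#5=a depends on [4:c]
sources: [0:c, 2:b]
N(rest) = Σ N(rest − s) over sources s of rest; N(one piece) = 1:
  size 1 → [2]=1  [5]=1
  size 2 → [2,5]=2  [4,5]=1
  size 3 → [2,4,5]=3  [3,4,5]=1
  size 4 → [1,3,4,5]=1  [2,3,4,5]=4
  first=0(c) contributes 5
  first=2(b) contributes 1
|[w]| = 6

6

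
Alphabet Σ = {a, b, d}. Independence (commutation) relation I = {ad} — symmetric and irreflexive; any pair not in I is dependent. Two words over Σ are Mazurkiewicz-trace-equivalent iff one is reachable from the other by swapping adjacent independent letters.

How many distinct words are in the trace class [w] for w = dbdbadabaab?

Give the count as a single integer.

0(d) covers ∅
1(b) covers 0:d
2(d) covers 1:b
3(b) covers 2:d
4(a) covers 3:b
5(d) covers 3:b
6(a) covers 4:a
7(b) covers 5:d, 6:a
8(a) covers 7:b
9(a) covers 8:a
10(b) covers 9:a
floor of heap: 0:d
completions by unplaced set U, small U first (add the entries for U minus each lowest piece of U):
  |U|=1: {10}:1
  |U|=2: {9,10}:1
  |U|=3: {8,9,10}:1
  |U|=4: {7,8,9,10}:1
  |U|=5: {5,7,8,9,10}:1  {6,7,8,9,10}:1
  |U|=6: {4,6,7,8,9,10}:1  {5,6,7,8,9,10}:2
  |U|=7: {4,5,6,7,8,9,10}:3
  |U|=8: {3,4,5,6,7,8,9,10}:3
  |U|=9: {2,3,4,5,6,7,8,9,10}:3
  start at 0(d): 3

3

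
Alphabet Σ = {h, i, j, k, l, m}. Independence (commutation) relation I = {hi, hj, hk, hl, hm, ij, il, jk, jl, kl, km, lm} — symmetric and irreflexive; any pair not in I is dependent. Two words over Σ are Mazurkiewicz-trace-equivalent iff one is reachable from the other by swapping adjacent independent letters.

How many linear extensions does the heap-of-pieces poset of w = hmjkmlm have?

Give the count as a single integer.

piece 0:h — minimal
piece 1:m — minimal
piece 2:j rests on {1:m}
piece 3:k — minimal
piece 4:m rests on {2:j}
piece 5:l — minimal
piece 6:m rests on {4:m}
minimal pieces: {0:h, 1:m, 3:k, 5:l}
ways to finish when only these pieces remain (= sum over removing one remaining piece with nothing left below it):
  1 left: {0}→1  {3}→1  {5}→1  {6}→1
  2 left: {0,3}→2  {0,5}→2  {0,6}→2  {3,5}→2  {3,6}→2  {4,6}→1  {5,6}→2
  3 left: {0,3,5}→6  {0,3,6}→6  {0,4,6}→3  {0,5,6}→6  {2,4,6}→1  {3,4,6}→3  {3,5,6}→6  {4,5,6}→3
  4 left: {0,2,4,6}→4  {0,3,4,6}→12  {0,3,5,6}→24  {0,4,5,6}→12  {1,2,4,6}→1  {2,3,4,6}→4  {2,4,5,6}→4  {3,4,5,6}→12
  5 left: {0,1,2,4,6}→5  {0,2,3,4,6}→20  {0,2,4,5,6}→20  {0,3,4,5,6}→60  {1,2,3,4,6}→5  {1,2,4,5,6}→5  {2,3,4,5,6}→20
  placing 0:h first → 30 extensions
  placing 1:m first → 120 extensions
  placing 3:k first → 30 extensions
  placing 5:l first → 30 extensions
total linear extensions = 210

210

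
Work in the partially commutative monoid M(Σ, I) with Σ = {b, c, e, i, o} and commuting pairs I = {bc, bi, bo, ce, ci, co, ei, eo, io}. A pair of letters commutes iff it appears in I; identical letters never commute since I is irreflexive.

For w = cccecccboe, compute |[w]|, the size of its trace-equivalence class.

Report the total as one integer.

840

#0=c has no predecessor
#1=c depends on [0:c]
#2=c depends on [1:c]
#3=e has no predecessor
#4=c depends on [2:c]
#5=c depends on [4:c]
#6=c depends on [5:c]
#7=b depends on [3:e]
#8=o has no predecessor
#9=e depends on [7:b]
sources: [0:c, 3:e, 8:o]
N(rest) = Σ N(rest − s) over sources s of rest; N(one piece) = 1:
  size 1 → [6]=1  [8]=1  [9]=1
  size 2 → [5,6]=1  [6,8]=2  [6,9]=2  [7,9]=1  [8,9]=2
  size 3 → [3,7,9]=1  [4,5,6]=1  [5,6,8]=3  [5,6,9]=3  [6,7,9]=3  [6,8,9]=6  [7,8,9]=3
  size 4 → [2,4,5,6]=1  [3,6,7,9]=4  [3,7,8,9]=4  [4,5,6,8]=4  [4,5,6,9]=4  [5,6,7,9]=6  [5,6,8,9]=12  [6,7,8,9]=12
  size 5 → [1,2,4,5,6]=1  [2,4,5,6,8]=5  [2,4,5,6,9]=5  [3,5,6,7,9]=10  [3,6,7,8,9]=20  [4,5,6,7,9]=10  [4,5,6,8,9]=20  [5,6,7,8,9]=30
  size 6 → [0,1,2,4,5,6]=1  [1,2,4,5,6,8]=6  [1,2,4,5,6,9]=6  [2,4,5,6,7,9]=15  [2,4,5,6,8,9]=30  [3,4,5,6,7,9]=20  [3,5,6,7,8,9]=60  [4,5,6,7,8,9]=60
  size 7 → [0,1,2,4,5,6,8]=7  [0,1,2,4,5,6,9]=7  [1,2,4,5,6,7,9]=21  [1,2,4,5,6,8,9]=42  [2,3,4,5,6,7,9]=35  [2,4,5,6,7,8,9]=105  [3,4,5,6,7,8,9]=140
  size 8 → [0,1,2,4,5,6,7,9]=28  [0,1,2,4,5,6,8,9]=56  [1,2,3,4,5,6,7,9]=56  [1,2,4,5,6,7,8,9]=168  [2,3,4,5,6,7,8,9]=280
  first=0(c) contributes 504
  first=3(e) contributes 252
  first=8(o) contributes 84
|[w]| = 840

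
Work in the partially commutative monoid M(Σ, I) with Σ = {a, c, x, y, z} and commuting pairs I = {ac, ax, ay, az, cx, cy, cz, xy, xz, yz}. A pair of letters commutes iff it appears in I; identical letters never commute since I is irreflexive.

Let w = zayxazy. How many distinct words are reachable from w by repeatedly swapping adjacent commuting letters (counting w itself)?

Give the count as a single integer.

0(z) covers ∅
1(a) covers ∅
2(y) covers ∅
3(x) covers ∅
4(a) covers 1:a
5(z) covers 0:z
6(y) covers 2:y
floor of heap: 0:z, 1:a, 2:y, 3:x
completions by unplaced set U, small U first (add the entries for U minus each lowest piece of U):
  |U|=1: {3}:1  {4}:1  {5}:1  {6}:1
  |U|=2: {0,5}:1  {1,4}:1  {2,6}:1  {3,4}:2  {3,5}:2  {3,6}:2  {4,5}:2  {4,6}:2  {5,6}:2
  |U|=3: {0,3,5}:3  {0,4,5}:3  {0,5,6}:3  {1,3,4}:3  {1,4,5}:3  {1,4,6}:3  {2,3,6}:3  {2,4,6}:3  {2,5,6}:3  {3,4,5}:6  {3,4,6}:6  {3,5,6}:6  {4,5,6}:6
  |U|=4: {0,1,4,5}:6  {0,2,5,6}:6  {0,3,4,5}:12  {0,3,5,6}:12  {0,4,5,6}:12  {1,2,4,6}:6  {1,3,4,5}:12  {1,3,4,6}:12  {1,4,5,6}:12  {2,3,4,6}:12  {2,3,5,6}:12  {2,4,5,6}:12  {3,4,5,6}:24
  |U|=5: {0,1,3,4,5}:30  {0,1,4,5,6}:30  {0,2,3,5,6}:30  {0,2,4,5,6}:30  {0,3,4,5,6}:60  {1,2,3,4,6}:30  {1,2,4,5,6}:30  {1,3,4,5,6}:60  {2,3,4,5,6}:60
  start at 0(z): 180
  start at 1(a): 180
  start at 2(y): 180
  start at 3(x): 90
sum over floor = 630

630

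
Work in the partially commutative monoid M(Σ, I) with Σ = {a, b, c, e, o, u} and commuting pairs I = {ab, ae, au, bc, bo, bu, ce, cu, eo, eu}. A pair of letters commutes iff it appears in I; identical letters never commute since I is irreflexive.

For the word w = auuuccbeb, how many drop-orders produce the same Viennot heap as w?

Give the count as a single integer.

1680

#0=a has no predecessor
#1=u has no predecessor
#2=u depends on [1:u]
#3=u depends on [2:u]
#4=c depends on [0:a]
#5=c depends on [4:c]
#6=b has no predecessor
#7=e depends on [6:b]
#8=b depends on [7:e]
sources: [0:a, 1:u, 6:b]
N(rest) = Σ N(rest − s) over sources s of rest; N(one piece) = 1:
  size 1 → [3]=1  [5]=1  [8]=1
  size 2 → [2,3]=1  [3,5]=2  [3,8]=2  [4,5]=1  [5,8]=2  [7,8]=1
  size 3 → [0,4,5]=1  [1,2,3]=1  [2,3,5]=3  [2,3,8]=3  [3,4,5]=3  [3,5,8]=6  [3,7,8]=3  [4,5,8]=3  [5,7,8]=3  [6,7,8]=1
  size 4 → [0,3,4,5]=4  [0,4,5,8]=4  [1,2,3,5]=4  [1,2,3,8]=4  [2,3,4,5]=6  [2,3,5,8]=12  [2,3,7,8]=6  [3,4,5,8]=12  [3,5,7,8]=12  [3,6,7,8]=4  [4,5,7,8]=6  [5,6,7,8]=4
  size 5 → [0,2,3,4,5]=10  [0,3,4,5,8]=20  [0,4,5,7,8]=10  [1,2,3,4,5]=10  [1,2,3,5,8]=20  [1,2,3,7,8]=10  [2,3,4,5,8]=30  [2,3,5,7,8]=30  [2,3,6,7,8]=10  [3,4,5,7,8]=30  [3,5,6,7,8]=20  [4,5,6,7,8]=10
  size 6 → [0,1,2,3,4,5]=20  [0,2,3,4,5,8]=60  [0,3,4,5,7,8]=60  [0,4,5,6,7,8]=20  [1,2,3,4,5,8]=60  [1,2,3,5,7,8]=60  [1,2,3,6,7,8]=20  [2,3,4,5,7,8]=90  [2,3,5,6,7,8]=60  [3,4,5,6,7,8]=60
  size 7 → [0,1,2,3,4,5,8]=140  [0,2,3,4,5,7,8]=210  [0,3,4,5,6,7,8]=140  [1,2,3,4,5,7,8]=210  [1,2,3,5,6,7,8]=140  [2,3,4,5,6,7,8]=210
  first=0(a) contributes 560
  first=1(u) contributes 560
  first=6(b) contributes 560
|[w]| = 1680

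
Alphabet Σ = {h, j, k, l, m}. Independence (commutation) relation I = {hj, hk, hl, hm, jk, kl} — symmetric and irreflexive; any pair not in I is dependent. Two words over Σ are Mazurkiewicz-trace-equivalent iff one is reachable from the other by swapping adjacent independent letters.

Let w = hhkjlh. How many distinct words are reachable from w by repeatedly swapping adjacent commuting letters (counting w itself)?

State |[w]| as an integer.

60

#0=h has no predecessor
#1=h depends on [0:h]
#2=k has no predecessor
#3=j has no predecessor
#4=l depends on [3:j]
#5=h depends on [1:h]
sources: [0:h, 2:k, 3:j]
N(rest) = Σ N(rest − s) over sources s of rest; N(one piece) = 1:
  size 1 → [2]=1  [4]=1  [5]=1
  size 2 → [1,5]=1  [2,4]=2  [2,5]=2  [3,4]=1  [4,5]=2
  size 3 → [0,1,5]=1  [1,2,5]=3  [1,4,5]=3  [2,3,4]=3  [2,4,5]=6  [3,4,5]=3
  size 4 → [0,1,2,5]=4  [0,1,4,5]=4  [1,2,4,5]=12  [1,3,4,5]=6  [2,3,4,5]=12
  first=0(h) contributes 30
  first=2(k) contributes 10
  first=3(j) contributes 20
|[w]| = 60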